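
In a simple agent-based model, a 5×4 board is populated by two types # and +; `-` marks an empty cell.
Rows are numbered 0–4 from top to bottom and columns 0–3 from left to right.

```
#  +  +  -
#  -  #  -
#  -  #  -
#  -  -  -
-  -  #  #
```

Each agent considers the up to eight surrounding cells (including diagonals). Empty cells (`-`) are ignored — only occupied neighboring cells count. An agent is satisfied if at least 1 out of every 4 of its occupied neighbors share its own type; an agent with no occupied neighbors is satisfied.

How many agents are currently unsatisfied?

0

(0,0)# 1/2 ✓
(0,1)+ 1/4 ✓
(0,2)+ 1/2 ✓
(1,0)# 2/3 ✓
(1,2)# 1/3 ✓
(2,0)# 2/2 ✓
(2,2)# 1/1 ✓
(3,0)# 1/1 ✓
(4,2)# 1/1 ✓
(4,3)# 1/1 ✓
Every one meets the threshold.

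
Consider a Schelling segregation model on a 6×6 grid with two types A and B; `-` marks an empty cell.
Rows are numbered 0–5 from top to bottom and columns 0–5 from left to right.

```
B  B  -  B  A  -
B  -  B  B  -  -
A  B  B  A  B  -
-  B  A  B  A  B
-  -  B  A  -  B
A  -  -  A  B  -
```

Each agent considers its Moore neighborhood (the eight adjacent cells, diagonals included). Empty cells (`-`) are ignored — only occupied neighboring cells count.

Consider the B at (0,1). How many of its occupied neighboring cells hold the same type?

Occupied neighbors of (0,1): (0,0)=B, (1,0)=B, (1,2)=B.
Same type (B): 3 of 3.

3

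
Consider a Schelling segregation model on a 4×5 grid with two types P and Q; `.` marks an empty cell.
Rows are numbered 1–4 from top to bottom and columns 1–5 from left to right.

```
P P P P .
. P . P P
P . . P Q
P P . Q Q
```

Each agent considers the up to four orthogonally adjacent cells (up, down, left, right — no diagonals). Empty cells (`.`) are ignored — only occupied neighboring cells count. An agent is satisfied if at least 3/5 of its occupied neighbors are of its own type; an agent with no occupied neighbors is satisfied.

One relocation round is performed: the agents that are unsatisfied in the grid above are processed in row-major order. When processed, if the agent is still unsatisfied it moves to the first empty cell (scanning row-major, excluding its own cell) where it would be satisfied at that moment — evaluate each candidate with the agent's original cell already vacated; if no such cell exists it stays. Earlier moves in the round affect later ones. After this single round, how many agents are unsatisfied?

Initially unsatisfied (in order): (2,5), (3,4), (3,5), (4,4).
  (2,5) → (1,5).
  (3,4) → (2,1).
  (3,5): now satisfied by earlier moves; stays.
  (4,4): now satisfied by earlier moves; stays.
Resulting grid:
P P P P P
P P . P .
P . . . Q
P P . Q Q
All satisfied now.

0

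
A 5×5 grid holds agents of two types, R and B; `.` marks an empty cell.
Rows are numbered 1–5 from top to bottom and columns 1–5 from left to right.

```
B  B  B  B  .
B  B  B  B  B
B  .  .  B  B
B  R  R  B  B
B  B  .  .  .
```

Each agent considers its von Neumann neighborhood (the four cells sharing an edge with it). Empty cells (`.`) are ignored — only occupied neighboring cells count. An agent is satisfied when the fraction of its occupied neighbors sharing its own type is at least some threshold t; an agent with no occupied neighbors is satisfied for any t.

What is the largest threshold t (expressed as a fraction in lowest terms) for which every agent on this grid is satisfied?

(1,1)B 2/2
(1,2)B 3/3
(1,3)B 3/3
(1,4)B 2/2
(2,1)B 3/3
(2,2)B 3/3
(2,3)B 3/3
(2,4)B 4/4
(2,5)B 2/2
(3,1)B 2/2
(3,4)B 3/3
(3,5)B 3/3
(4,1)B 2/3
(4,2)R 1/3
(4,3)R 1/2
(4,4)B 2/3
(4,5)B 2/2
(5,1)B 2/2
(5,2)B 1/2
The smallest same-type fraction is 1/3 at (4,2), which reduces to 1/3. Any threshold above that leaves this agent unsatisfied.

1/3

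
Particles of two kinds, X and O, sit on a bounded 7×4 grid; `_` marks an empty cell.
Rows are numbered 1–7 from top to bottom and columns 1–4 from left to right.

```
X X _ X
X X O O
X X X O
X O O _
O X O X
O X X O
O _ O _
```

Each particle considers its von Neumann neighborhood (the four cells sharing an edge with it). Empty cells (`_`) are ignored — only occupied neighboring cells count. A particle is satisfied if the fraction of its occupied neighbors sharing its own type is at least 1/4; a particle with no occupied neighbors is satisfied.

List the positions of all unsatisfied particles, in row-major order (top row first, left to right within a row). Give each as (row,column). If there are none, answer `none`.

Row 1: (1,1)X 2/2 satisfied · (1,2)X 2/2 satisfied · (1,4)X 0/1 not
Row 2: (2,1)X 3/3 satisfied · (2,2)X 3/4 satisfied · (2,3)O 1/3 satisfied · (2,4)O 2/3 satisfied
Row 3: (3,1)X 3/3 satisfied · (3,2)X 3/4 satisfied · (3,3)X 1/4 satisfied · (3,4)O 1/2 satisfied
Row 4: (4,1)X 1/3 satisfied · (4,2)O 1/4 satisfied · (4,3)O 2/3 satisfied
Row 5: (5,1)O 1/3 satisfied · (5,2)X 1/4 satisfied · (5,3)O 1/4 satisfied · (5,4)X 0/2 not
Row 6: (6,1)O 2/3 satisfied · (6,2)X 2/3 satisfied · (6,3)X 1/4 satisfied · (6,4)O 0/2 not
Row 7: (7,1)O 1/1 satisfied · (7,3)O 0/1 not

(1,4), (5,4), (6,4), (7,3)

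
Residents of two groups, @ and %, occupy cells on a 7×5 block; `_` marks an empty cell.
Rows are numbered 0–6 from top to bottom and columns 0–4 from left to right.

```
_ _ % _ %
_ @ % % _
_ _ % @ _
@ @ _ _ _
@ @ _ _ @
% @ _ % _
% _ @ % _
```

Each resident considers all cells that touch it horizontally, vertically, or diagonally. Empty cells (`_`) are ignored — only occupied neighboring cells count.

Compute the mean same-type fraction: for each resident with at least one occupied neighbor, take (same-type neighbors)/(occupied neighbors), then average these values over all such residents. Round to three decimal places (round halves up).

Row 0: (0,2)% 2/3 · (0,4)% 1/1
Row 1: (1,1)@ 0/3 · (1,2)% 3/5 · (1,3)% 4/5
Row 2: (2,2)% 2/5 · (2,3)@ 0/3
Row 3: (3,0)@ 3/3 · (3,1)@ 3/4
Row 4: (4,0)@ 4/5 · (4,1)@ 4/5 · (4,4)@ 0/1
Row 5: (5,0)% 1/4 · (5,1)@ 3/5 · (5,3)% 1/3
Row 6: (6,0)% 1/2 · (6,2)@ 1/3 · (6,3)% 1/2
Sum over 18 residents: 2/3 + 1/1 + 0/3 + 3/5 + 4/5 + 2/5 + 0/3 + 3/3 + 3/4 + 4/5 + 4/5 + 0/1 + 1/4 + 3/5 + 1/3 + 1/2 + 1/3 + 1/2 = 28/3; mean = 28/3 ÷ 18 = 14/27 = 0.518518… → 0.519.

0.519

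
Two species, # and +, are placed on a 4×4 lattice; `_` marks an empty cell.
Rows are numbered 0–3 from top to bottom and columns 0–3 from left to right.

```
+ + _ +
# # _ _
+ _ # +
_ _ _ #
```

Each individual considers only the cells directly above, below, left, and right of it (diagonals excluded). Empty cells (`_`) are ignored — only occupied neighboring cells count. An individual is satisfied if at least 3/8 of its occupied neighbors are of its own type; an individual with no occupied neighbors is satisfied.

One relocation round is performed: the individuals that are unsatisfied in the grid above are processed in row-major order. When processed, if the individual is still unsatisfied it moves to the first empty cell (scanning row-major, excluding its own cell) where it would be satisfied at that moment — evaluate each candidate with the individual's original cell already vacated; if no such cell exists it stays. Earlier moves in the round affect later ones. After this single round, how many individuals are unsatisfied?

0

Initially unsatisfied (in order): (1,0), (2,0), (2,2), (2,3), (3,3).
  (1,0) → (1,2).
  (2,0): now satisfied by earlier moves; stays.
  (2,2): now satisfied by earlier moves; stays.
  (2,3) → (0,2).
  (3,3): now satisfied by earlier moves; stays.
Resulting grid:
+ + + +
_ # # _
+ _ # _
_ _ _ #
All satisfied now.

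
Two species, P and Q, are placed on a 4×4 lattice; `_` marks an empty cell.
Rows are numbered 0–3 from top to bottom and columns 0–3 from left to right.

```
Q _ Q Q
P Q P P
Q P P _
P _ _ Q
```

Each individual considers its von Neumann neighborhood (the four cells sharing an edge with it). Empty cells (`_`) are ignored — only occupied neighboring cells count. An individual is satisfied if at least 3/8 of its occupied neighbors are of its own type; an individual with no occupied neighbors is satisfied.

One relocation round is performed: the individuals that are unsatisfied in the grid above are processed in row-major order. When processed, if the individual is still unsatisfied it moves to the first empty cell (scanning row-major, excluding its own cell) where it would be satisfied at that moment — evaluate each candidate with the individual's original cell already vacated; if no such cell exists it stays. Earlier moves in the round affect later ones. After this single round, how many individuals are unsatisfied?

Initially unsatisfied (in order): (0,0), (1,0), (1,1), (2,0), (2,1), (3,0).
  (0,0) → (0,1).
  (1,0) → (2,3).
  (1,1) → (0,0).
  (2,0) → (1,0).
  (2,1): now satisfied by earlier moves; stays.
  (3,0): now satisfied by earlier moves; stays.
Resulting grid:
Q Q Q Q
Q _ P P
_ P P P
P _ _ Q
Unsatisfied now: (3,3).

1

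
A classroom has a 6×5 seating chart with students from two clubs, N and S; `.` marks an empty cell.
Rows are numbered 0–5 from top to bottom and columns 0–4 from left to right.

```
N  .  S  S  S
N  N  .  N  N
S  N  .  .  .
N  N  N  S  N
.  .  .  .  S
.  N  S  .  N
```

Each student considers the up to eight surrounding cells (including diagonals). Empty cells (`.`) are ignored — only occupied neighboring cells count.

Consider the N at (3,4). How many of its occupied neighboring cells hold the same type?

Occupied neighbors of (3,4): (3,3)=S, (4,4)=S.
Same type (N): 0 of 2.

0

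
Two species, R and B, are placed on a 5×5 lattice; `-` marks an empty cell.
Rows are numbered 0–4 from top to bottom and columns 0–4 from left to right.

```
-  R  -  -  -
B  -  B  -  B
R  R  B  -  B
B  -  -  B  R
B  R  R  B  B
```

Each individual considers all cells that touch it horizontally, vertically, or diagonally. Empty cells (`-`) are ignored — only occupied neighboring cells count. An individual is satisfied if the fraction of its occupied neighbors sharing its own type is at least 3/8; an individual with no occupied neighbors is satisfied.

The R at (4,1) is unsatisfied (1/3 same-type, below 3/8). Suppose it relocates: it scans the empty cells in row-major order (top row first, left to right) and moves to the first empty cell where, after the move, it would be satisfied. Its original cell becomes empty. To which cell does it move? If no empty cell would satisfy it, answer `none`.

Vacating (4,1). Empty cells in order:
  (0,0): 1/2 same-type → satisfied — stop here.

(0,0)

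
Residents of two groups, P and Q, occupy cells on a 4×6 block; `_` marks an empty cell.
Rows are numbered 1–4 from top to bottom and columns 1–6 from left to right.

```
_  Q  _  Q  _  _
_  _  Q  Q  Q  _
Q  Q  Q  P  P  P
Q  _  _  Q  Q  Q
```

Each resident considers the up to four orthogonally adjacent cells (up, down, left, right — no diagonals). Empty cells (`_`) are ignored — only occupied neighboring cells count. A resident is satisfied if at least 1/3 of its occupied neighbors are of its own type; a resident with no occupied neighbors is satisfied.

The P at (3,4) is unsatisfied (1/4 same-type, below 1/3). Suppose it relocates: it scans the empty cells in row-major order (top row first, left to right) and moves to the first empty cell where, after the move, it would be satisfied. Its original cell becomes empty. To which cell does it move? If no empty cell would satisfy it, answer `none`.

Vacating (3,4). Empty cells in order:
  (1,1): 0/1 same-type → still unsatisfied.
  (1,3): 0/3 same-type → still unsatisfied.
  (1,5): 0/2 same-type → still unsatisfied.
  (1,6): 0/0 same-type → satisfied — stop here.

(1,6)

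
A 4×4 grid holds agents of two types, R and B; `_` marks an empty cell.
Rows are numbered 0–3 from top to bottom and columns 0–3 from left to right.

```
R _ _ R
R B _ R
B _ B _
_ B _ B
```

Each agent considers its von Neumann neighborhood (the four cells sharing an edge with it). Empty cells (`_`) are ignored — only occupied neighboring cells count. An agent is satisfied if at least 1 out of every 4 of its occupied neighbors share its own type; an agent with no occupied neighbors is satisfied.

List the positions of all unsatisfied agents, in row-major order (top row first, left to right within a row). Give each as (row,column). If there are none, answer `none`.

(0,0)R 1/1 ✓
(0,3)R 1/1 ✓
(1,0)R 1/3 ✓
(1,1)B 0/1 ✗
(1,3)R 1/1 ✓
(2,0)B 0/1 ✗
(2,2)B 0/0 ✓
(3,1)B 0/0 ✓
(3,3)B 0/0 ✓

(1,1), (2,0)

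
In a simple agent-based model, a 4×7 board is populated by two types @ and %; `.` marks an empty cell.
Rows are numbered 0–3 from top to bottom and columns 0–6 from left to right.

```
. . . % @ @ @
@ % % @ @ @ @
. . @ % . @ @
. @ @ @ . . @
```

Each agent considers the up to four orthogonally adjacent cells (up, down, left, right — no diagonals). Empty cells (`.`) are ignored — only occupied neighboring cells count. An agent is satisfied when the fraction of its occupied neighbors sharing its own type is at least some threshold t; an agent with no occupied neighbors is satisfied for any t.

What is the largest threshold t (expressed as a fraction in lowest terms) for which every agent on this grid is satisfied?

Row 0: (0,3)% 0/2 · (0,4)@ 2/3 · (0,5)@ 3/3 · (0,6)@ 2/2
Row 1: (1,0)@ 0/1 · (1,1)% 1/2 · (1,2)% 1/3 · (1,3)@ 1/4 · (1,4)@ 3/3 · (1,5)@ 4/4 · (1,6)@ 3/3
Row 2: (2,2)@ 1/3 · (2,3)% 0/3 · (2,5)@ 2/2 · (2,6)@ 3/3
Row 3: (3,1)@ 1/1 · (3,2)@ 3/3 · (3,3)@ 1/2 · (3,6)@ 1/1
The smallest same-type fraction is 0/2 at (0,3), which reduces to 0/1. Any threshold above that leaves this agent unsatisfied.

0/1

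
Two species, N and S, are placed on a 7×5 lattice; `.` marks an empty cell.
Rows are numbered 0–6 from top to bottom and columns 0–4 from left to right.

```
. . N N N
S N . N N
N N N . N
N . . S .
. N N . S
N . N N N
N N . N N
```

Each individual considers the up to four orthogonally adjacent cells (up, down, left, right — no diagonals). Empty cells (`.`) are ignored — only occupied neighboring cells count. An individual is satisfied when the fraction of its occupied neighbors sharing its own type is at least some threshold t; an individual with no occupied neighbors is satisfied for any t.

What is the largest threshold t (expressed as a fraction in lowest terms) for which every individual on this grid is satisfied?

0/1

(0,2)N 1/1
(0,3)N 3/3
(0,4)N 2/2
(1,0)S 0/2
(1,1)N 1/2
(1,3)N 2/2
(1,4)N 3/3
(2,0)N 2/3
(2,1)N 3/3
(2,2)N 1/1
(2,4)N 1/1
(3,0)N 1/1
(3,3)S — no occupied neighbors
(4,1)N 1/1
(4,2)N 2/2
(4,4)S 0/1
(5,0)N 1/1
(5,2)N 2/2
(5,3)N 3/3
(5,4)N 2/3
(6,0)N 2/2
(6,1)N 1/1
(6,3)N 2/2
(6,4)N 2/2
The smallest same-type fraction is 0/2 at (1,0), which reduces to 0/1. Any threshold above that leaves this individual unsatisfied.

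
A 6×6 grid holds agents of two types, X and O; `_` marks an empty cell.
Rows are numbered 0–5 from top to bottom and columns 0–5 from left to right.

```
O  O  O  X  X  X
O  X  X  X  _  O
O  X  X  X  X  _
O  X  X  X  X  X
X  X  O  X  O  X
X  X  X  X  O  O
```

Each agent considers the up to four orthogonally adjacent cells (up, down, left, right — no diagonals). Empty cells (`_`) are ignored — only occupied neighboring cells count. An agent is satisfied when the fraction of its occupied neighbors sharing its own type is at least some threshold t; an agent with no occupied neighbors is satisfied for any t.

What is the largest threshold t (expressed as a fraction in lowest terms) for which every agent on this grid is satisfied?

(0,0)O 2/2
(0,1)O 2/3
(0,2)O 1/3
(0,3)X 2/3
(0,4)X 2/2
(0,5)X 1/2
(1,0)O 2/3
(1,1)X 2/4
(1,2)X 3/4
(1,3)X 3/3
(1,5)O 0/1
(2,0)O 2/3
(2,1)X 3/4
(2,2)X 4/4
(2,3)X 4/4
(2,4)X 2/2
(3,0)O 1/3
(3,1)X 3/4
(3,2)X 3/4
(3,3)X 4/4
(3,4)X 3/4
(3,5)X 2/2
(4,0)X 2/3
(4,1)X 3/4
(4,2)O 0/4
(4,3)X 2/4
(4,4)O 1/4
(4,5)X 1/3
(5,0)X 2/2
(5,1)X 3/3
(5,2)X 2/3
(5,3)X 2/3
(5,4)O 2/3
(5,5)O 1/2
The smallest same-type fraction is 0/1 at (1,5), which reduces to 0/1. Any threshold above that leaves this agent unsatisfied.

0/1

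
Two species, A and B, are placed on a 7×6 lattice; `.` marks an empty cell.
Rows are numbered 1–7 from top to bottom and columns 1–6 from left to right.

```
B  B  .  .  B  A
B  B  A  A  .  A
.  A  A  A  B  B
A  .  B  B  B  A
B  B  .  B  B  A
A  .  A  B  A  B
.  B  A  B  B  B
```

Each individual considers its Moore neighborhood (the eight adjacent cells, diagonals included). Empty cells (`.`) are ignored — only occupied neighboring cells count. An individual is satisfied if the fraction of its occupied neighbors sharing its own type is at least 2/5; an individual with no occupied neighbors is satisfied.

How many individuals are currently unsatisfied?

10

(1,1)B 3/3 satisfied
(1,2)B 3/4 satisfied
(1,5)B 0/3 not
(1,6)A 1/2 satisfied
(2,1)B 3/4 satisfied
(2,2)B 3/6 satisfied
(2,3)A 4/6 satisfied
(2,4)A 3/5 satisfied
(2,6)A 1/4 not
(3,2)A 3/6 satisfied
(3,3)A 4/7 satisfied
(3,4)A 3/7 satisfied
(3,5)B 3/7 satisfied
(3,6)B 2/4 satisfied
(4,1)A 1/3 not
(4,3)B 3/6 satisfied
(4,4)B 5/7 satisfied
(4,5)B 5/8 satisfied
(4,6)A 1/5 not
(5,1)B 1/3 not
(5,2)B 2/5 satisfied
(5,4)B 5/7 satisfied
(5,5)B 5/8 satisfied
(5,6)A 2/5 satisfied
(6,1)A 0/3 not
(6,3)A 1/6 not
(6,4)B 4/7 satisfied
(6,5)A 1/8 not
(6,6)B 3/5 satisfied
(7,2)B 0/3 not
(7,3)A 1/4 not
(7,4)B 2/5 satisfied
(7,5)B 4/5 satisfied
(7,6)B 2/3 satisfied
Unsatisfied: (1,5), (2,6), (4,1), (4,6), (5,1), (6,1), (6,3), (6,5), (7,2), (7,3) — 10 in total.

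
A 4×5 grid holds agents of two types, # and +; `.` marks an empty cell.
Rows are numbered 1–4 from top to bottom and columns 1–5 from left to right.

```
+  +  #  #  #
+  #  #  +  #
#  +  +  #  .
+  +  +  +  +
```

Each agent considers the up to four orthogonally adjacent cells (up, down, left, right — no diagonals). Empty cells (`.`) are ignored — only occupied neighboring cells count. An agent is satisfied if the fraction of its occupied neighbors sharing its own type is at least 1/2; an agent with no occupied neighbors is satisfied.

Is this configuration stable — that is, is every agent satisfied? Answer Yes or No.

No

Row 1: (1,1)+ 2/2 ok · (1,2)+ 1/3 unhappy · (1,3)# 2/3 ok · (1,4)# 2/3 ok · (1,5)# 2/2 ok
Row 2: (2,1)+ 1/3 unhappy · (2,2)# 1/4 unhappy · (2,3)# 2/4 ok · (2,4)+ 0/4 unhappy · (2,5)# 1/2 ok
Row 3: (3,1)# 0/3 unhappy · (3,2)+ 2/4 ok · (3,3)+ 2/4 ok · (3,4)# 0/3 unhappy
Row 4: (4,1)+ 1/2 ok · (4,2)+ 3/3 ok · (4,3)+ 3/3 ok · (4,4)+ 2/3 ok · (4,5)+ 1/1 ok
For instance (1,2) has only 1/3 same-type neighbors, below 1/2.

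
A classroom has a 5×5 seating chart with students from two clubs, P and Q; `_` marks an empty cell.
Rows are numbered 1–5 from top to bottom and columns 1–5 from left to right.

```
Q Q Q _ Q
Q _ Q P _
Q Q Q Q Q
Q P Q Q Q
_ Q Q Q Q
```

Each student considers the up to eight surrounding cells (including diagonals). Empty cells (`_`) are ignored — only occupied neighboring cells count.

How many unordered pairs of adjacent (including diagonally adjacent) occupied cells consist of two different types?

Scan each occupied cell's neighbors to the right and below (and the two forward diagonals) so each pair is counted once.
Row 1: Q(1,1)–Q(1,2)= Q(1,1)–Q(2,1)= Q(1,2)–Q(1,3)= Q(1,2)–Q(2,3)= Q(1,2)–Q(2,1)= Q(1,3)–Q(2,3)= Q(1,3)–P(2,4)≠ Q(1,5)–P(2,4)≠  → 2/8 unlike.
Row 2: Q(2,1)–Q(3,1)= Q(2,1)–Q(3,2)= Q(2,3)–P(2,4)≠ Q(2,3)–Q(3,3)= Q(2,3)–Q(3,4)= Q(2,3)–Q(3,2)= P(2,4)–Q(3,4)≠ P(2,4)–Q(3,5)≠ P(2,4)–Q(3,3)≠  → 4/9 unlike.
Row 3: Q(3,1)–Q(3,2)= Q(3,1)–Q(4,1)= Q(3,1)–P(4,2)≠ Q(3,2)–Q(3,3)= Q(3,2)–P(4,2)≠ Q(3,2)–Q(4,3)= Q(3,2)–Q(4,1)= Q(3,3)–Q(3,4)= Q(3,3)–Q(4,3)= Q(3,3)–Q(4,4)= Q(3,3)–P(4,2)≠ Q(3,4)–Q(3,5)= Q(3,4)–Q(4,4)= Q(3,4)–Q(4,5)= Q(3,4)–Q(4,3)= Q(3,5)–Q(4,5)= Q(3,5)–Q(4,4)=  → 3/17 unlike.
Row 4: Q(4,1)–P(4,2)≠ Q(4,1)–Q(5,2)= P(4,2)–Q(4,3)≠ P(4,2)–Q(5,2)≠ P(4,2)–Q(5,3)≠ Q(4,3)–Q(4,4)= Q(4,3)–Q(5,3)= Q(4,3)–Q(5,4)= Q(4,3)–Q(5,2)= Q(4,4)–Q(4,5)= Q(4,4)–Q(5,4)= Q(4,4)–Q(5,5)= Q(4,4)–Q(5,3)= Q(4,5)–Q(5,5)= Q(4,5)–Q(5,4)=  → 4/15 unlike.
Row 5: Q(5,2)–Q(5,3)= Q(5,3)–Q(5,4)= Q(5,4)–Q(5,5)=  → 0/3 unlike.
Total adjacent occupied pairs: 52; unlike-type pairs: 13.

13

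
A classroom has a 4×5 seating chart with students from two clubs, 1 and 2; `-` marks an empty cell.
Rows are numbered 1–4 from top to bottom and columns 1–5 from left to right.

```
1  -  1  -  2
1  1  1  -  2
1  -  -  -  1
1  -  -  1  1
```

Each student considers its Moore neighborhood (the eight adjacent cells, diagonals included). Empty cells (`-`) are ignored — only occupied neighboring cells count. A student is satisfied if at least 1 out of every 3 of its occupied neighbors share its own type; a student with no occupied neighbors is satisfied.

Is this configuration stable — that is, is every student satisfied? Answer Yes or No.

Row 1: (1,1)1 2/2 satisfied · (1,3)1 2/2 satisfied · (1,5)2 1/1 satisfied
Row 2: (2,1)1 3/3 satisfied · (2,2)1 5/5 satisfied · (2,3)1 2/2 satisfied · (2,5)2 1/2 satisfied
Row 3: (3,1)1 3/3 satisfied · (3,5)1 2/3 satisfied
Row 4: (4,1)1 1/1 satisfied · (4,4)1 2/2 satisfied · (4,5)1 2/2 satisfied
All meet the threshold, so the configuration is stable.

Yes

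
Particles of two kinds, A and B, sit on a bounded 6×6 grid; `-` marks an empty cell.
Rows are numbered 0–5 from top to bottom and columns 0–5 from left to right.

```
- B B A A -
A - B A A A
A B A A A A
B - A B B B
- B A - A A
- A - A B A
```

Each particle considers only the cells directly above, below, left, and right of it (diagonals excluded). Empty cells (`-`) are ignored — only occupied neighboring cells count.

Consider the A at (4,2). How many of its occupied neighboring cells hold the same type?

1

Occupied neighbors of (4,2): (3,2)=A, (4,1)=B.
Same type (A): 1 of 2.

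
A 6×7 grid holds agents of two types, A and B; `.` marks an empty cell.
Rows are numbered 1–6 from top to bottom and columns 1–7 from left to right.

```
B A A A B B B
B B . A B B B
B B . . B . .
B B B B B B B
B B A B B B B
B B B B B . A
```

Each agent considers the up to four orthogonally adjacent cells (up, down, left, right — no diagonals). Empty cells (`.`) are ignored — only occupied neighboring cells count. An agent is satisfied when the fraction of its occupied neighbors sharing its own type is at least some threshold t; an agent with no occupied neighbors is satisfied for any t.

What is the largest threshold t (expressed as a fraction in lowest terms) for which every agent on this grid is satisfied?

0/1

Row 1: (1,1)B 1/2 · (1,2)A 1/3 · (1,3)A 2/2 · (1,4)A 2/3 · (1,5)B 2/3 · (1,6)B 3/3 · (1,7)B 2/2
Row 2: (2,1)B 3/3 · (2,2)B 2/3 · (2,4)A 1/2 · (2,5)B 3/4 · (2,6)B 3/3 · (2,7)B 2/2
Row 3: (3,1)B 3/3 · (3,2)B 3/3 · (3,5)B 2/2
Row 4: (4,1)B 3/3 · (4,2)B 4/4 · (4,3)B 2/3 · (4,4)B 3/3 · (4,5)B 4/4 · (4,6)B 3/3 · (4,7)B 2/2
Row 5: (5,1)B 3/3 · (5,2)B 3/4 · (5,3)A 0/4 · (5,4)B 3/4 · (5,5)B 4/4 · (5,6)B 3/3 · (5,7)B 2/3
Row 6: (6,1)B 2/2 · (6,2)B 3/3 · (6,3)B 2/3 · (6,4)B 3/3 · (6,5)B 2/2 · (6,7)A 0/1
The smallest same-type fraction is 0/4 at (5,3), which reduces to 0/1. Any threshold above that leaves this agent unsatisfied.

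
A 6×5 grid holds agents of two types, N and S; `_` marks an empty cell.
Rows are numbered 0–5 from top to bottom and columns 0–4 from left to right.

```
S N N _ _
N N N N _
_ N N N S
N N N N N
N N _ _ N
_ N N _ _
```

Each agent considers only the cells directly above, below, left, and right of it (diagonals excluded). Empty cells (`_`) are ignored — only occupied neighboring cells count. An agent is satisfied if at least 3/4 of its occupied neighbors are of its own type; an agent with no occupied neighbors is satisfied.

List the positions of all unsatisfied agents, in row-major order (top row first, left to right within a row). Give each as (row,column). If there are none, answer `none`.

Row 0: (0,0)S 0/2 unhappy · (0,1)N 2/3 unhappy · (0,2)N 2/2 ok
Row 1: (1,0)N 1/2 unhappy · (1,1)N 4/4 ok · (1,2)N 4/4 ok · (1,3)N 2/2 ok
Row 2: (2,1)N 3/3 ok · (2,2)N 4/4 ok · (2,3)N 3/4 ok · (2,4)S 0/2 unhappy
Row 3: (3,0)N 2/2 ok · (3,1)N 4/4 ok · (3,2)N 3/3 ok · (3,3)N 3/3 ok · (3,4)N 2/3 unhappy
Row 4: (4,0)N 2/2 ok · (4,1)N 3/3 ok · (4,4)N 1/1 ok
Row 5: (5,1)N 2/2 ok · (5,2)N 1/1 ok

(0,0), (0,1), (1,0), (2,4), (3,4)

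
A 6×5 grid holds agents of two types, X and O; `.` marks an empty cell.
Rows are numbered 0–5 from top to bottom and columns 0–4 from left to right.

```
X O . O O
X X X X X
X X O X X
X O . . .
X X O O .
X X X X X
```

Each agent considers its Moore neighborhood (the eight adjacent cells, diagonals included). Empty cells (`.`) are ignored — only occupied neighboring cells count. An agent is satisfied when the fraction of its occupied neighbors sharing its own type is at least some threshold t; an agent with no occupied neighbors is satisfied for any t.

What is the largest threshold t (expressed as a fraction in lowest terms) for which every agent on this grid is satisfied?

(0,0)X 2/3
(0,1)O 0/4
(0,3)O 1/4
(0,4)O 1/3
(1,0)X 4/5
(1,1)X 5/7
(1,2)X 4/7
(1,3)X 4/7
(1,4)X 3/5
(2,0)X 4/5
(2,1)X 5/7
(2,2)O 1/6
(2,3)X 4/5
(2,4)X 3/3
(3,0)X 4/5
(3,1)O 2/7
(4,0)X 4/5
(4,1)X 5/7
(4,2)O 2/6
(4,3)O 1/4
(5,0)X 3/3
(5,1)X 4/5
(5,2)X 3/5
(5,3)X 2/4
(5,4)X 1/2
The smallest same-type fraction is 0/4 at (0,1), which reduces to 0/1. Any threshold above that leaves this agent unsatisfied.

0/1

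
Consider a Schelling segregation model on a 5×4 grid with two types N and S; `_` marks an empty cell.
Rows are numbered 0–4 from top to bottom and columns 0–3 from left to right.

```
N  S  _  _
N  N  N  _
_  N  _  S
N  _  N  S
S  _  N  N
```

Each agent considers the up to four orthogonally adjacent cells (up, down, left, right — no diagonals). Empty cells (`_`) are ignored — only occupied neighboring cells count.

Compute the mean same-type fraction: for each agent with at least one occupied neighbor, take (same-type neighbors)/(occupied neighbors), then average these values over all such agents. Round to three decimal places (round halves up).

Row 0: (0,0)N 1/2 · (0,1)S 0/2
Row 1: (1,0)N 2/2 · (1,1)N 3/4 · (1,2)N 1/1
Row 2: (2,1)N 1/1 · (2,3)S 1/1
Row 3: (3,0)N 0/1 · (3,2)N 1/2 · (3,3)S 1/3
Row 4: (4,0)S 0/1 · (4,2)N 2/2 · (4,3)N 1/2
Sum over 13 agents: 1/2 + 0/2 + 2/2 + 3/4 + 1/1 + 1/1 + 1/1 + 0/1 + 1/2 + 1/3 + 0/1 + 2/2 + 1/2 = 91/12; mean = 91/12 ÷ 13 = 7/12 = 0.583333… → 0.583.

0.583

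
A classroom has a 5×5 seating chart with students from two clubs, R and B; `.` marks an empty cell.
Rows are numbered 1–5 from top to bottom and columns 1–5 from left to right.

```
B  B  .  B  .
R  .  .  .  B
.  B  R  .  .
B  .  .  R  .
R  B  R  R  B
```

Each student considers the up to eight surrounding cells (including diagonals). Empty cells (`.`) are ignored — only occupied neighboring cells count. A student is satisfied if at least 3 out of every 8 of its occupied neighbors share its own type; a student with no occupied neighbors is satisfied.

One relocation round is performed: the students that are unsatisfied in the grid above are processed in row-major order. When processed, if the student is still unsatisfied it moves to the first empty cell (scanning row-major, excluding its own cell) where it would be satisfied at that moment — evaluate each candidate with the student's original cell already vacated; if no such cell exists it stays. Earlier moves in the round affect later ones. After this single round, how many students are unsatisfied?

Initially unsatisfied (in order): (2,1), (3,2), (5,1), (5,2), (5,5).
  (2,1) → (3,4).
  (3,2): now satisfied by earlier moves; stays.
  (5,1) → (2,3).
  (5,2): now satisfied by earlier moves; stays.
  (5,5) → (1,3).
Resulting grid:
B B B B .
. . R . B
. B R R .
B . . R .
. B R R .
Unsatisfied now: (2,3), (3,2).

2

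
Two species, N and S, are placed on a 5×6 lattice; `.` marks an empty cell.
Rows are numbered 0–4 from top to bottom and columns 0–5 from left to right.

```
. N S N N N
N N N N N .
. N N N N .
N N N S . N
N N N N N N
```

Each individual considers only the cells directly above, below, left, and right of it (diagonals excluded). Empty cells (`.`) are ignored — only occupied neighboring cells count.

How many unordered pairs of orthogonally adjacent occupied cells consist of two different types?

6

Scan each occupied cell's neighbors to the right and below so each pair is counted once.
Row 0: N(0,1)–S(0,2)≠ N(0,1)–N(1,1)= S(0,2)–N(0,3)≠ S(0,2)–N(1,2)≠ N(0,3)–N(0,4)= N(0,3)–N(1,3)= N(0,4)–N(0,5)= N(0,4)–N(1,4)=  → 3/8 unlike.
Row 1: N(1,0)–N(1,1)= N(1,1)–N(1,2)= N(1,1)–N(2,1)= N(1,2)–N(1,3)= N(1,2)–N(2,2)= N(1,3)–N(1,4)= N(1,3)–N(2,3)= N(1,4)–N(2,4)=  → 0/8 unlike.
Row 2: N(2,1)–N(2,2)= N(2,1)–N(3,1)= N(2,2)–N(2,3)= N(2,2)–N(3,2)= N(2,3)–N(2,4)= N(2,3)–S(3,3)≠  → 1/6 unlike.
Row 3: N(3,0)–N(3,1)= N(3,0)–N(4,0)= N(3,1)–N(3,2)= N(3,1)–N(4,1)= N(3,2)–S(3,3)≠ N(3,2)–N(4,2)= S(3,3)–N(4,3)≠ N(3,5)–N(4,5)=  → 2/8 unlike.
Row 4: N(4,0)–N(4,1)= N(4,1)–N(4,2)= N(4,2)–N(4,3)= N(4,3)–N(4,4)= N(4,4)–N(4,5)=  → 0/5 unlike.
Total adjacent occupied pairs: 35; unlike-type pairs: 6.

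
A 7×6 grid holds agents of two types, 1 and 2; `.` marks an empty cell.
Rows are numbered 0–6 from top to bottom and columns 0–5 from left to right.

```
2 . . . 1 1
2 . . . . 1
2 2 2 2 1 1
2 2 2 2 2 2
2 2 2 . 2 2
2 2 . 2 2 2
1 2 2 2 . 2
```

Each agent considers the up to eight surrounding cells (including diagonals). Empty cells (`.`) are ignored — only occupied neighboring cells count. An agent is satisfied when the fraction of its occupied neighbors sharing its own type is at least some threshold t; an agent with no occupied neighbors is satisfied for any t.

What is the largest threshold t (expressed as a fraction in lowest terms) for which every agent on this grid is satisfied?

0/1

(0,0)2 1/1
(0,4)1 2/2
(0,5)1 2/2
(1,0)2 3/3
(1,5)1 4/4
(2,0)2 4/4
(2,1)2 6/6
(2,2)2 5/5
(2,3)2 4/5
(2,4)1 2/6
(2,5)1 2/4
(3,0)2 5/5
(3,1)2 8/8
(3,2)2 7/7
(3,3)2 6/7
(3,4)2 5/7
(3,5)2 3/5
(4,0)2 5/5
(4,1)2 7/7
(4,2)2 6/6
(4,4)2 7/7
(4,5)2 5/5
(5,0)2 4/5
(5,1)2 6/7
(5,3)2 5/5
(5,4)2 6/6
(5,5)2 4/4
(6,0)1 0/3
(6,1)2 3/4
(6,2)2 4/4
(6,3)2 3/3
(6,5)2 2/2
The smallest same-type fraction is 0/3 at (6,0), which reduces to 0/1. Any threshold above that leaves this agent unsatisfied.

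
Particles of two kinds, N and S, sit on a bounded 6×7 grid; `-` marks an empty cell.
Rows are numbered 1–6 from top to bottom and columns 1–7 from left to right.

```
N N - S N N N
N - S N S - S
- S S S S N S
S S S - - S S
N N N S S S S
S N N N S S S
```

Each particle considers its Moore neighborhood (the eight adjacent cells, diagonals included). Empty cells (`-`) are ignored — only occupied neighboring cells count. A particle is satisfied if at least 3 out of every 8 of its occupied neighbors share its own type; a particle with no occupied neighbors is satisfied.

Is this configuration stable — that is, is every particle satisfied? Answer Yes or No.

Row 1: (1,1)N 2/2 ✓ · (1,2)N 2/3 ✓ · (1,4)S 2/4 ✓ · (1,5)N 2/4 ✓ · (1,6)N 2/4 ✓ · (1,7)N 1/2 ✓
Row 2: (2,1)N 2/3 ✓ · (2,3)S 4/6 ✓ · (2,4)N 1/7 ✗ · (2,5)S 3/7 ✓ · (2,7)S 1/4 ✗
Row 3: (3,2)S 5/6 ✓ · (3,3)S 5/6 ✓ · (3,4)S 5/6 ✓ · (3,5)S 3/5 ✓ · (3,6)N 0/6 ✗ · (3,7)S 3/4 ✓
Row 4: (4,1)S 2/4 ✓ · (4,2)S 4/7 ✓ · (4,3)S 5/7 ✓ · (4,6)S 6/7 ✓ · (4,7)S 4/5 ✓
Row 5: (5,1)N 2/5 ✓ · (5,2)N 4/8 ✓ · (5,3)N 4/7 ✓ · (5,4)S 3/6 ✓ · (5,5)S 5/6 ✓ · (5,6)S 7/7 ✓ · (5,7)S 5/5 ✓
Row 6: (6,1)S 0/3 ✗ · (6,2)N 4/5 ✓ · (6,3)N 4/5 ✓ · (6,4)N 2/5 ✓ · (6,5)S 4/5 ✓ · (6,6)S 5/5 ✓ · (6,7)S 3/3 ✓
For instance (2,4) has only 1/7 same-type neighbors, below 3/8.

No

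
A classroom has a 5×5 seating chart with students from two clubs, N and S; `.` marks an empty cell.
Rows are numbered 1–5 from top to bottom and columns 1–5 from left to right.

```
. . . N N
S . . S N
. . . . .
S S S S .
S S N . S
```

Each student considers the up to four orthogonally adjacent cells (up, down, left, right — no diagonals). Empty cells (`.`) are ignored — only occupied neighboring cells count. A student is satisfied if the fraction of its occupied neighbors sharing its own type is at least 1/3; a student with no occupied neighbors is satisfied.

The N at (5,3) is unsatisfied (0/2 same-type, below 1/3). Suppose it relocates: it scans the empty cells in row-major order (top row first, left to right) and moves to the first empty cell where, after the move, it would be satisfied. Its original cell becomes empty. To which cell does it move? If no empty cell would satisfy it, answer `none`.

Vacating (5,3). Empty cells in order:
  (1,1): 0/1 same-type → still unsatisfied.
  (1,2): 0/0 same-type → satisfied — stop here.

(1,2)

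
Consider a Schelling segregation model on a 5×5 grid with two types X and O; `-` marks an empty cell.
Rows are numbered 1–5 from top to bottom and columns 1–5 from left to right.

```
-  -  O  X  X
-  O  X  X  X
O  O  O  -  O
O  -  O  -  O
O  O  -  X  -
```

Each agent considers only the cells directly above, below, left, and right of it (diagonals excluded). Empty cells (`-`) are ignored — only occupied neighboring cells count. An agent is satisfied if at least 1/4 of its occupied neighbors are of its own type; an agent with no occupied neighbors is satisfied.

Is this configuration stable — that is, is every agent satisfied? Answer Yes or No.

No

Row 1: (1,3)O 0/2 unhappy · (1,4)X 2/3 ok · (1,5)X 2/2 ok
Row 2: (2,2)O 1/2 ok · (2,3)X 1/4 ok · (2,4)X 3/3 ok · (2,5)X 2/3 ok
Row 3: (3,1)O 2/2 ok · (3,2)O 3/3 ok · (3,3)O 2/3 ok · (3,5)O 1/2 ok
Row 4: (4,1)O 2/2 ok · (4,3)O 1/1 ok · (4,5)O 1/1 ok
Row 5: (5,1)O 2/2 ok · (5,2)O 1/1 ok · (5,4)X 0/0 ok
For instance (1,3) has only 0/2 same-type neighbors, below 1/4.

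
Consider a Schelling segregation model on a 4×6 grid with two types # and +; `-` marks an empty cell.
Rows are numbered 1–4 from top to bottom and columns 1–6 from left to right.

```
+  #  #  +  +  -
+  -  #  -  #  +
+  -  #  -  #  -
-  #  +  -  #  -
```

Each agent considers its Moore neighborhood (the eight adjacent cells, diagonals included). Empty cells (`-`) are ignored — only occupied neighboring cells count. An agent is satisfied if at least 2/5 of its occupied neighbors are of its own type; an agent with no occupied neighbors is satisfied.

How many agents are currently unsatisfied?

(1,1)+ 1/2 ok
(1,2)# 2/4 ok
(1,3)# 2/3 ok
(1,4)+ 1/4 unhappy
(1,5)+ 2/3 ok
(2,1)+ 2/3 ok
(2,3)# 3/4 ok
(2,5)# 1/4 unhappy
(2,6)+ 1/3 unhappy
(3,1)+ 1/2 ok
(3,3)# 2/3 ok
(3,5)# 2/3 ok
(4,2)# 1/3 unhappy
(4,3)+ 0/2 unhappy
(4,5)# 1/1 ok
Unsatisfied: (1,4), (2,5), (2,6), (4,2), (4,3) — 5 in total.

5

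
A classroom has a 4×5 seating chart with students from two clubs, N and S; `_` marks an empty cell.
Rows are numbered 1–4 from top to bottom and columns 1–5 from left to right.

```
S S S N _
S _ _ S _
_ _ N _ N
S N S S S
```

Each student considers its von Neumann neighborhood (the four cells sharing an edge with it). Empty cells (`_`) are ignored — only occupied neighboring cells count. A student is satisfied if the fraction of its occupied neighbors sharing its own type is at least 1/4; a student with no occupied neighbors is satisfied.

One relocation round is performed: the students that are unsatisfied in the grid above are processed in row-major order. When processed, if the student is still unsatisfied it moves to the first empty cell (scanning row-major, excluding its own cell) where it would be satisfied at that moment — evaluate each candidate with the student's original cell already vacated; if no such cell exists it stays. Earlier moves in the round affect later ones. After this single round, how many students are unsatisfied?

Initially unsatisfied (in order): (1,4), (2,4), (3,3), (3,5), (4,1), (4,2).
  (1,4) → (1,5).
  (2,4): now satisfied by earlier moves; stays.
  (3,3) → (1,4).
  (3,5) → (2,5).
  (4,1) → (2,2).
  (4,2) → (3,5).
Resulting grid:
S S S N N
S S _ S N
_ _ _ _ N
_ _ S S S
Unsatisfied now: (2,4).

1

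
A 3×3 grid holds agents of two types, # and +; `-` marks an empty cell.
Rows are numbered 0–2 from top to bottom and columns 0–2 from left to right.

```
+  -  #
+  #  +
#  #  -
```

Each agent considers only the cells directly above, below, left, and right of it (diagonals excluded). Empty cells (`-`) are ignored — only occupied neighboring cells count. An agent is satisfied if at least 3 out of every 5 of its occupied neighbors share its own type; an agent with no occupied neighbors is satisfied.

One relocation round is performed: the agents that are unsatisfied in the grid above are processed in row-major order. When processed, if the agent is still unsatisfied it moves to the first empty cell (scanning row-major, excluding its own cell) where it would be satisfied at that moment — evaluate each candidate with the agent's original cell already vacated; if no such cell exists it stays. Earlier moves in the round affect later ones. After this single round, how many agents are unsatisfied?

Initially unsatisfied (in order): (0,2), (1,0), (1,1), (1,2), (2,0).
  (0,2): no empty cell satisfies it; stays.
  (1,0): no empty cell satisfies it; stays.
  (1,1): no empty cell satisfies it; stays.
  (1,2): no empty cell satisfies it; stays.
  (2,0) → (0,1).
Resulting grid:
+ # #
+ # +
- # -
Unsatisfied now: (0,0), (0,2), (1,0), (1,1), (1,2).

5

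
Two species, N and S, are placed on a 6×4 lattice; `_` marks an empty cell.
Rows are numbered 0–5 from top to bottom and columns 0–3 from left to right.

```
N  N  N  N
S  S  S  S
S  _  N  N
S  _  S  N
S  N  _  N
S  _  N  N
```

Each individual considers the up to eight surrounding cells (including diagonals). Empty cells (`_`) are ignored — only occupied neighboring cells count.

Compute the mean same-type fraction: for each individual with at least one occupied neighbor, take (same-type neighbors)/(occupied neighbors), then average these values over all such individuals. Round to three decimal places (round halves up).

Row 0: (0,0)N 1/3 · (0,1)N 2/5 · (0,2)N 2/5 · (0,3)N 1/3
Row 1: (1,0)S 2/4 · (1,1)S 3/7 · (1,2)S 2/7 · (1,3)S 1/5
Row 2: (2,0)S 3/3 · (2,2)N 2/6 · (2,3)N 2/5
Row 3: (3,0)S 2/3 · (3,2)S 0/5 · (3,3)N 3/4
Row 4: (4,0)S 2/3 · (4,1)N 1/5 · (4,3)N 3/4
Row 5: (5,0)S 1/2 · (5,2)N 3/3 · (5,3)N 2/2
Sum over 20 individuals: 1/3 + 2/5 + 2/5 + 1/3 + 2/4 + 3/7 + 2/7 + 1/5 + 3/3 + 2/6 + 2/5 + 2/3 + 0/5 + 3/4 + 2/3 + 1/5 + 3/4 + 1/2 + 3/3 + 2/2 = 2131/210; mean = 2131/210 ÷ 20 = 2131/4200 = 0.507380… → 0.507.

0.507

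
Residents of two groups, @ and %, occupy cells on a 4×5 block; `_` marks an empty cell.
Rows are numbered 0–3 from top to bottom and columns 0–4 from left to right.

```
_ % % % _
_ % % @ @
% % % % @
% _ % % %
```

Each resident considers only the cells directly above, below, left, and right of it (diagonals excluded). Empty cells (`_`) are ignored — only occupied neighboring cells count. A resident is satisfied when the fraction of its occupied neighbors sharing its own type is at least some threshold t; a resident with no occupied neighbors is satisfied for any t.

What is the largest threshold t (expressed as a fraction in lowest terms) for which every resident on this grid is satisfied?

1/4

Row 0: (0,1)% 2/2 · (0,2)% 3/3 · (0,3)% 1/2
Row 1: (1,1)% 3/3 · (1,2)% 3/4 · (1,3)@ 1/4 · (1,4)@ 2/2
Row 2: (2,0)% 2/2 · (2,1)% 3/3 · (2,2)% 4/4 · (2,3)% 2/4 · (2,4)@ 1/3
Row 3: (3,0)% 1/1 · (3,2)% 2/2 · (3,3)% 3/3 · (3,4)% 1/2
The smallest same-type fraction is 1/4 at (1,3), which reduces to 1/4. Any threshold above that leaves this resident unsatisfied.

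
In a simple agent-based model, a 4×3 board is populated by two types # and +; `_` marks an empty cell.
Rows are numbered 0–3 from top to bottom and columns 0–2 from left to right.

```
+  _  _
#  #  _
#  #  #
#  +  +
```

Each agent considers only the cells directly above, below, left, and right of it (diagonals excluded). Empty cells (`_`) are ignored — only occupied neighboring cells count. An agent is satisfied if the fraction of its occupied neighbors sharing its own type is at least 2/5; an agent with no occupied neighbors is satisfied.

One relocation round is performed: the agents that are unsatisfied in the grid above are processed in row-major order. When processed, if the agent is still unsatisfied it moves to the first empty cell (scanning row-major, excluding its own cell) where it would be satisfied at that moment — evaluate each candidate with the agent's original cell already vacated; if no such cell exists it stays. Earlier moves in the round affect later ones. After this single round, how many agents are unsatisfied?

Initially unsatisfied (in order): (0,0), (3,1).
  (0,0) → (0,2).
  (3,1) → (0,1).
Resulting grid:
_ + +
# # _
# # #
# _ +
Unsatisfied now: (3,2).

1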